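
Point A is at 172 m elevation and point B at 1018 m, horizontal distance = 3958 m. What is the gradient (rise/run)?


gradient = (1018 - 172) / 3958 = 846 / 3958 = 0.2137

0.2137


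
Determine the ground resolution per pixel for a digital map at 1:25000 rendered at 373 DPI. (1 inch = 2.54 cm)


pixel_cm = 2.54 / 373 ≈ 0.00681 cm
ground = pixel_cm * 25000 / 100 = 2.54 * 25000 / (373 * 100) = 63500 / 37300 ≈ 1.7 m

1.7 m


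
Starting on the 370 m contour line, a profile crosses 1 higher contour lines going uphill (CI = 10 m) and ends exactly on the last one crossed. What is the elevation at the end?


elevation = 370 + 1 * 10 = 380 m

380 m


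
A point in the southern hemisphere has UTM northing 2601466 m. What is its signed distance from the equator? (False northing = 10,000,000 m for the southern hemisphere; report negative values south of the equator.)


For southern: actual = 2601466 - 10000000 = -7398534 m

-7398534 m


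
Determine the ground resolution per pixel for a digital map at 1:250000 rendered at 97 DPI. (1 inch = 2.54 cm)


pixel_cm = 2.54 / 97 ≈ 0.026186 cm
ground = pixel_cm * 250000 / 100 = 2.54 * 250000 / (97 * 100) = 635000 / 9700 ≈ 65.46 m

65.46 m


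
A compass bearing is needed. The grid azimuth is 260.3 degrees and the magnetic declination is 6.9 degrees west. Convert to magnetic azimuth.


magnetic azimuth = grid azimuth - declination (east +ve)
mag_az = 260.3 - -6.9 = 267.2 degrees

267.2 degrees


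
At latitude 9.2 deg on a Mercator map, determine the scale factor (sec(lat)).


SF = 1 / cos(9.2) = 1 / 0.987136 = 1.013

1.013


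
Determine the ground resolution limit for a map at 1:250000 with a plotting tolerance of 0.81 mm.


ground = 0.81 mm * 250000 / 1000 = 202.5 m

202.5 m


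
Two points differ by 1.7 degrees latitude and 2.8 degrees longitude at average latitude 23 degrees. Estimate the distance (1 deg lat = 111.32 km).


dlat_km = 1.7 * 111.32 = 189.244
dlon_km = 2.8 * 111.32 * cos(23) ≈ 286.918
dist = sqrt(189.244^2 + 286.918^2) ≈ 343.7 km

343.7 km


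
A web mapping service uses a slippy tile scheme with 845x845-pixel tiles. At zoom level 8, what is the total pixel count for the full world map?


tiles per axis = 2^8 = 256
total tiles = 256^2 = 65536
pixels per axis = 256 * 845 = 216320
total pixels = 216320^2 = 46794342400

46794342400 pixels


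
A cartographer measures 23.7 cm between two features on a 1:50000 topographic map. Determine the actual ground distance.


ground = 23.7 cm * 50000 / 100 = 11850.0 m = 11.85 km

11.85 km


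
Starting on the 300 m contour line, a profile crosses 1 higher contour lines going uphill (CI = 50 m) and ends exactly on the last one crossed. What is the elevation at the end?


elevation = 300 + 1 * 50 = 350 m

350 m


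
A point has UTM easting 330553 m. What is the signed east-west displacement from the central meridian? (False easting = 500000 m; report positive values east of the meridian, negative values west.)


displacement = 330553 - 500000 = -169447 m

-169447 m


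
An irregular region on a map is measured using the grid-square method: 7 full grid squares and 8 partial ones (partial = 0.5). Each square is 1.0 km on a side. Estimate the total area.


effective squares = 7 + 8 * 0.5 = 11.0
area = 11.0 * 1.0 = 11.0 km^2

11.0 km^2


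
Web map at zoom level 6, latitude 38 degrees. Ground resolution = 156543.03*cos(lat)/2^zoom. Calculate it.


res = 156543.03 * cos(38) / 2^6 = 156543.03 * 0.78801075 / 64 = 1927.46 m/pixel

1927.46 m/pixel


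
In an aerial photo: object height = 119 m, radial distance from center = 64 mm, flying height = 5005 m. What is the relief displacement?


d = h * r / H = 119 * 64 / 5005 = 1.52 mm

1.52 mm


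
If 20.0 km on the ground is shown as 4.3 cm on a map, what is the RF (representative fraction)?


ground = 20.0 km = 2000000 cm; RF denominator = ground / map = 2000000 / 4.3 ≈ 465116; RF = 1:465116

1:465116


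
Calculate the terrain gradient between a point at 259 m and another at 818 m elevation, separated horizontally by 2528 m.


gradient = (818 - 259) / 2528 = 559 / 2528 = 0.2211

0.2211


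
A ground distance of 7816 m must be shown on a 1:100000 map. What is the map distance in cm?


map_cm = 7816 * 100 / 100000 = 7.816 cm ≈ 7.82 cm

7.82 cm


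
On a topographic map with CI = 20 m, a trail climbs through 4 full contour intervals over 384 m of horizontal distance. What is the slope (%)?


elevation change = 4 * 20 = 80 m
slope = 80 / 384 * 100 = 20.8%

20.8%


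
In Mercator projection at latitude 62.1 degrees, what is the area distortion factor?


area_distortion = 1/cos^2(62.1) = 4.567

4.567


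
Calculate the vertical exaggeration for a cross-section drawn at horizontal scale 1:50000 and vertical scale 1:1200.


VE = horizontal_scale / vertical_scale = 50000 / 1200 ≈ 41.7

41.7x


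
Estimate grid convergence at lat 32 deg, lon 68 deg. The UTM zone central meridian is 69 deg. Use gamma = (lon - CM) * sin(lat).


gamma = (68 - 69) * sin(32) = -1 * 0.529919 = -0.53 degrees

-0.53 degrees


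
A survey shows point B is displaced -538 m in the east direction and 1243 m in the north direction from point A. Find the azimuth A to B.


az = atan2(-538, 1243) = -23.4 deg
adjusted to 0-360: 336.6 degrees

336.6 degrees


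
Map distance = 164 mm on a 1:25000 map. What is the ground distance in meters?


ground = 164 mm * 25000 / 1000 = 4100.0 m

4100.0 m


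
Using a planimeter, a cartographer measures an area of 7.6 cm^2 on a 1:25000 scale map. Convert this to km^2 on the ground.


ground_area = 7.6 * (25000/100)^2 = 475000.0 m^2 = 0.475 km^2

0.475 km^2


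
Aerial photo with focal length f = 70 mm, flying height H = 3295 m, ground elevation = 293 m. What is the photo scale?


scale = f / (H - h) = 70 mm / 3002 m = 70 / 3002000 = 1:42886

1:42886


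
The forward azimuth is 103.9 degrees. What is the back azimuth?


back azimuth = (103.9 + 180) mod 360 = 283.9 degrees

283.9 degrees


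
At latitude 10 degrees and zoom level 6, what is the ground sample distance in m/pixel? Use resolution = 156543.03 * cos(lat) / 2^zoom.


res = 156543.03 * cos(10) / 2^6 = 156543.03 * 0.98480775 / 64 = 2408.82 m/pixel

2408.82 m/pixel


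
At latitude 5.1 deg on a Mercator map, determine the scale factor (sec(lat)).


SF = 1 / cos(5.1) = 1 / 0.996041 = 1.004

1.004


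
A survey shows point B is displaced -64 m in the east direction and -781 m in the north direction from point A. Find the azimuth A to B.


az = atan2(-64, -781) = -175.3 deg
adjusted to 0-360: 184.7 degrees

184.7 degrees


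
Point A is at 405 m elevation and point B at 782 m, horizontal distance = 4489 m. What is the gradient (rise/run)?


gradient = (782 - 405) / 4489 = 377 / 4489 = 0.084

0.084


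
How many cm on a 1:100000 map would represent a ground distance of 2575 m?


map_cm = 2575 * 100 / 100000 = 2.575 cm ≈ 2.58 cm

2.58 cm


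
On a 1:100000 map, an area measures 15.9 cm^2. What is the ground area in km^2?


ground_area = 15.9 * (100000/100)^2 = 15900000.0 m^2 = 15.9 km^2

15.9 km^2


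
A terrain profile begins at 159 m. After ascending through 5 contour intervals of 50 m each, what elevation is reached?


elevation = 159 + 5 * 50 = 409 m

409 m


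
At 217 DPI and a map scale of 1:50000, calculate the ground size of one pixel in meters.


pixel_cm = 2.54 / 217 ≈ 0.011705 cm
ground = pixel_cm * 50000 / 100 = 2.54 * 50000 / (217 * 100) = 127000 / 21700 ≈ 5.85 m

5.85 m


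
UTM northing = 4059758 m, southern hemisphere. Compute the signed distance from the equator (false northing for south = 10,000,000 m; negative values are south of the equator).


For southern: actual = 4059758 - 10000000 = -5940242 m

-5940242 m


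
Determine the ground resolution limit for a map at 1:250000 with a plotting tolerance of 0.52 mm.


ground = 0.52 mm * 250000 / 1000 = 130.0 m

130.0 m


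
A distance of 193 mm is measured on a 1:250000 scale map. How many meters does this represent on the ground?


ground = 193 mm * 250000 / 1000 = 48250.0 m

48250.0 m


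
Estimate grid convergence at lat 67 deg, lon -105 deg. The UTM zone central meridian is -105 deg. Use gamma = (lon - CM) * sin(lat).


gamma = (-105 - -105) * sin(67) = 0 * 0.920505 = 0.0 degrees

0.0 degrees


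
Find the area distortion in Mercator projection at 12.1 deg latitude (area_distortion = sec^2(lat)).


area_distortion = 1/cos^2(12.1) = 1.046

1.046


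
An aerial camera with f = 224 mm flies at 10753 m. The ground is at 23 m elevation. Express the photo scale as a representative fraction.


scale = f / (H - h) = 224 mm / 10730 m = 224 / 10730000 = 1:47902

1:47902


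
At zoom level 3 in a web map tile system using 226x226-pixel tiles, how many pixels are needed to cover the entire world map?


tiles per axis = 2^3 = 8
total tiles = 8^2 = 64
pixels per axis = 8 * 226 = 1808
total pixels = 1808^2 = 3268864

3268864 pixels


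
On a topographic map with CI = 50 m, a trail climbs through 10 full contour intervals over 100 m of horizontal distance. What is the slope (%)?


elevation change = 10 * 50 = 500 m
slope = 500 / 100 * 100 = 500.0%

500.0%


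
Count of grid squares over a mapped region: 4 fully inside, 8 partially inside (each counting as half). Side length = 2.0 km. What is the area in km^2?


effective squares = 4 + 8 * 0.5 = 8.0
area = 8.0 * 4.0 = 32.0 km^2

32.0 km^2


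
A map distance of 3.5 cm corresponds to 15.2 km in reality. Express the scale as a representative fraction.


ground = 15.2 km = 1520000 cm; RF denominator = ground / map = 1520000 / 3.5 ≈ 434286; RF = 1:434286

1:434286


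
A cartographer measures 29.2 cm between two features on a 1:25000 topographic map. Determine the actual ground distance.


ground = 29.2 cm * 25000 / 100 = 7300.0 m = 7.3 km

7.3 km


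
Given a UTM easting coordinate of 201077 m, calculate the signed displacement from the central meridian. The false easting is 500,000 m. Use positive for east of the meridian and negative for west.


displacement = 201077 - 500000 = -298923 m

-298923 m


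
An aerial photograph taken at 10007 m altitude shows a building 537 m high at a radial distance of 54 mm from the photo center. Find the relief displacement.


d = h * r / H = 537 * 54 / 10007 = 2.9 mm

2.9 mm


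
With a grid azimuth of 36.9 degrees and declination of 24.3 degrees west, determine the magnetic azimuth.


magnetic azimuth = grid azimuth - declination (east +ve)
mag_az = 36.9 - -24.3 = 61.2 degrees

61.2 degrees


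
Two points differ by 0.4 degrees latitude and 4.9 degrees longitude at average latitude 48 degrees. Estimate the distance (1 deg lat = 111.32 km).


dlat_km = 0.4 * 111.32 = 44.528
dlon_km = 4.9 * 111.32 * cos(48) ≈ 364.989
dist = sqrt(44.528^2 + 364.989^2) ≈ 367.7 km

367.7 km


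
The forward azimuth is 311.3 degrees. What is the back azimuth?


back azimuth = (311.3 + 180) mod 360 = 131.3 degrees

131.3 degrees


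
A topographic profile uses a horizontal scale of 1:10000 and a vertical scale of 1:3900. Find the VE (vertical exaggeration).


VE = horizontal_scale / vertical_scale = 10000 / 3900 ≈ 2.6

2.6x


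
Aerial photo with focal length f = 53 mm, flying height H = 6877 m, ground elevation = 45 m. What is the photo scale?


scale = f / (H - h) = 53 mm / 6832 m = 53 / 6832000 = 1:128906

1:128906


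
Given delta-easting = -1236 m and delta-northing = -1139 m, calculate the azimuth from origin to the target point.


az = atan2(-1236, -1139) = -132.7 deg
adjusted to 0-360: 227.3 degrees

227.3 degrees


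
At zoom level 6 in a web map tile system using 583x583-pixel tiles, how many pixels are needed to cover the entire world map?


tiles per axis = 2^6 = 64
total tiles = 64^2 = 4096
pixels per axis = 64 * 583 = 37312
total pixels = 37312^2 = 1392185344

1392185344 pixels


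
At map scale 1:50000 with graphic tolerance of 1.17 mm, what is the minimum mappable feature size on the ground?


ground = 1.17 mm * 50000 / 1000 = 58.5 m

58.5 m


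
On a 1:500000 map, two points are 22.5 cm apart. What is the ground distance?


ground = 22.5 cm * 500000 / 100 = 112500.0 m = 112.5 km

112.5 km


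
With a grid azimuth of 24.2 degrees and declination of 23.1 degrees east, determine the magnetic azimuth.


magnetic azimuth = grid azimuth - declination (east +ve)
mag_az = 24.2 - 23.1 = 1.1 degrees

1.1 degrees


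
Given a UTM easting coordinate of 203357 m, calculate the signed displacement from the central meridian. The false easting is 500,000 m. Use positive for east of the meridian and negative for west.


displacement = 203357 - 500000 = -296643 m

-296643 m


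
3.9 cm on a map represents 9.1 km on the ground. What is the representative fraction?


ground = 9.1 km = 910000 cm; RF denominator = ground / map = 910000 / 3.9 ≈ 233333; RF = 1:233333

1:233333


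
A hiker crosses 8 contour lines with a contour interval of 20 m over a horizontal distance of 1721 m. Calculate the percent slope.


elevation change = 8 * 20 = 160 m
slope = 160 / 1721 * 100 = 9.3%

9.3%


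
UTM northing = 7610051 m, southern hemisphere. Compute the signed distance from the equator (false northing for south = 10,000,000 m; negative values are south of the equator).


For southern: actual = 7610051 - 10000000 = -2389949 m

-2389949 m


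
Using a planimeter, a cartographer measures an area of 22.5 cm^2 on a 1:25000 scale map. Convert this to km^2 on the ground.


ground_area = 22.5 * (25000/100)^2 = 1406250.0 m^2 = 1.40625 km^2 ≈ 1.406 km^2

1.406 km^2


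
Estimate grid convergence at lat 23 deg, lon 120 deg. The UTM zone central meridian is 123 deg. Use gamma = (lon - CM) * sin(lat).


gamma = (120 - 123) * sin(23) = -3 * 0.390731 = -1.172 degrees

-1.172 degrees


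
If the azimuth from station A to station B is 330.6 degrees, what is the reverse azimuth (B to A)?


back azimuth = (330.6 + 180) mod 360 = 150.6 degrees

150.6 degrees


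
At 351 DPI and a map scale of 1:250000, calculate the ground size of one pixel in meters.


pixel_cm = 2.54 / 351 ≈ 0.007236 cm
ground = pixel_cm * 250000 / 100 = 2.54 * 250000 / (351 * 100) = 635000 / 35100 ≈ 18.09 m

18.09 m


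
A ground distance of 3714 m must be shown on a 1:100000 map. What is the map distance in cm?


map_cm = 3714 * 100 / 100000 = 3.714 cm ≈ 3.71 cm

3.71 cm


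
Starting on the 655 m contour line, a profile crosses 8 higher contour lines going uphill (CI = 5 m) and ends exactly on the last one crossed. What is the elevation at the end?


elevation = 655 + 8 * 5 = 695 m

695 m


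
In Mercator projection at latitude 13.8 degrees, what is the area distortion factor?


area_distortion = 1/cos^2(13.8) = 1.06

1.06


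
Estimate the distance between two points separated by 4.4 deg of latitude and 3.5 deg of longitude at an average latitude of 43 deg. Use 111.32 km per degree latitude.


dlat_km = 4.4 * 111.32 = 489.808
dlon_km = 3.5 * 111.32 * cos(43) ≈ 284.95
dist = sqrt(489.808^2 + 284.95^2) ≈ 566.7 km

566.7 km


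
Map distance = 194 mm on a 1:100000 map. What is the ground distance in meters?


ground = 194 mm * 100000 / 1000 = 19400.0 m

19400.0 m


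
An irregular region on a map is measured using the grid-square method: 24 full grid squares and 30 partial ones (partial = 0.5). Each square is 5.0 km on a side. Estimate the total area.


effective squares = 24 + 30 * 0.5 = 39.0
area = 39.0 * 25.0 = 975.0 km^2

975.0 km^2


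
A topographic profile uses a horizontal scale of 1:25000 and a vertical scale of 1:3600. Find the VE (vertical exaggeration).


VE = horizontal_scale / vertical_scale = 25000 / 3600 ≈ 6.9

6.9x


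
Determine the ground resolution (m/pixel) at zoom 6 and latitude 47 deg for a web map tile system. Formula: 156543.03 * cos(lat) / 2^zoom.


res = 156543.03 * cos(47) / 2^6 = 156543.03 * 0.68199836 / 64 = 1668.16 m/pixel

1668.16 m/pixel


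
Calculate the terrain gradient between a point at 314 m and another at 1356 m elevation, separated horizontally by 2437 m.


gradient = (1356 - 314) / 2437 = 1042 / 2437 = 0.4276

0.4276


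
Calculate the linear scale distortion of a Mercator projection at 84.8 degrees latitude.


SF = 1 / cos(84.8) = 1 / 0.090633 = 11.034

11.034


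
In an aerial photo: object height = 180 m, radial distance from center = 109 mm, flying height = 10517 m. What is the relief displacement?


d = h * r / H = 180 * 109 / 10517 = 1.87 mm

1.87 mm


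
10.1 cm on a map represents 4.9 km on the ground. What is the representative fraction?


ground = 4.9 km = 490000 cm; RF denominator = ground / map = 490000 / 10.1 ≈ 48515; RF = 1:48515

1:48515


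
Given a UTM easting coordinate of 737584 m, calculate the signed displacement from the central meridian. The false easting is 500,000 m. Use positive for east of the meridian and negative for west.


displacement = 737584 - 500000 = 237584 m

237584 m


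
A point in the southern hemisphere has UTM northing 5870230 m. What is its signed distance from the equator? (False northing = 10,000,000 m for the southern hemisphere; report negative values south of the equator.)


For southern: actual = 5870230 - 10000000 = -4129770 m

-4129770 m


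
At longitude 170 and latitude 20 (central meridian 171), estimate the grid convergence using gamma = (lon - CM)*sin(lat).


gamma = (170 - 171) * sin(20) = -1 * 0.34202 = -0.342 degrees

-0.342 degrees


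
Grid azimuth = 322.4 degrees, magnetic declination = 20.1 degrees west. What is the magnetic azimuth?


magnetic azimuth = grid azimuth - declination (east +ve)
mag_az = 322.4 - -20.1 = 342.5 degrees

342.5 degrees


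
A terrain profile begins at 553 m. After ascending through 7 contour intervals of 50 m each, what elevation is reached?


elevation = 553 + 7 * 50 = 903 m

903 m


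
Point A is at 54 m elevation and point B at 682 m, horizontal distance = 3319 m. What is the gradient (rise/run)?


gradient = (682 - 54) / 3319 = 628 / 3319 = 0.1892

0.1892


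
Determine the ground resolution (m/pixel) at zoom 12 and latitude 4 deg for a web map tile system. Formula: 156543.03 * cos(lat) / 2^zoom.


res = 156543.03 * cos(4) / 2^12 = 156543.03 * 0.99756405 / 4096 = 38.13 m/pixel

38.13 m/pixel


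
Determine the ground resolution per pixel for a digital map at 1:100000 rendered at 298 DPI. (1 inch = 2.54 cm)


pixel_cm = 2.54 / 298 ≈ 0.008523 cm
ground = pixel_cm * 100000 / 100 = 2.54 * 100000 / (298 * 100) = 254000 / 29800 ≈ 8.52 m

8.52 m


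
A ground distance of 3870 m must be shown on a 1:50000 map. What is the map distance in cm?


map_cm = 3870 * 100 / 50000 = 7.74 cm

7.74 cm


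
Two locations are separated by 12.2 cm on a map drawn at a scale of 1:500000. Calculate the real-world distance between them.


ground = 12.2 cm * 500000 / 100 = 61000.0 m = 61.0 km

61.0 km


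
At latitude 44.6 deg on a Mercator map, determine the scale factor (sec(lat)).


SF = 1 / cos(44.6) = 1 / 0.712026 = 1.404

1.404


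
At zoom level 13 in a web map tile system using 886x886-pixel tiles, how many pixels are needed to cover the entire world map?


tiles per axis = 2^13 = 8192
total tiles = 8192^2 = 67108864
pixels per axis = 8192 * 886 = 7258112
total pixels = 7258112^2 = 52680189804544

52680189804544 pixels


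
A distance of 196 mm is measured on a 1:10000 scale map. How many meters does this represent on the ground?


ground = 196 mm * 10000 / 1000 = 1960.0 m

1960.0 m


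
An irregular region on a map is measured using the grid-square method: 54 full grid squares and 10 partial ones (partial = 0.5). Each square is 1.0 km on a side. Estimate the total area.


effective squares = 54 + 10 * 0.5 = 59.0
area = 59.0 * 1.0 = 59.0 km^2

59.0 km^2


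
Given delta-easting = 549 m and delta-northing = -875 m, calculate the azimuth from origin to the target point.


az = atan2(549, -875) = 147.9 deg
adjusted to 0-360: 147.9 degrees

147.9 degrees


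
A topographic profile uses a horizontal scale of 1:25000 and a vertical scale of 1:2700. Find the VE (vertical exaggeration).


VE = horizontal_scale / vertical_scale = 25000 / 2700 ≈ 9.3

9.3x


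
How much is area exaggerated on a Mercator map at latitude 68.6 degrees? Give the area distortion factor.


area_distortion = 1/cos^2(68.6) = 7.511

7.511


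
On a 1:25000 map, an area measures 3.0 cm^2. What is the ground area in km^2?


ground_area = 3.0 * (25000/100)^2 = 187500.0 m^2 = 0.1875 km^2 ≈ 0.188 km^2

0.188 km^2


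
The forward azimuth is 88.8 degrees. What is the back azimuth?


back azimuth = (88.8 + 180) mod 360 = 268.8 degrees

268.8 degrees


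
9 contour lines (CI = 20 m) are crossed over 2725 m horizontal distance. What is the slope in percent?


elevation change = 9 * 20 = 180 m
slope = 180 / 2725 * 100 = 6.6%

6.6%


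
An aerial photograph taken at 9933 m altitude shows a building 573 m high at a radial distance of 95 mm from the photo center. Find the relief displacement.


d = h * r / H = 573 * 95 / 9933 = 5.48 mm

5.48 mm


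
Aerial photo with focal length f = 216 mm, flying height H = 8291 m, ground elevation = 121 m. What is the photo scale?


scale = f / (H - h) = 216 mm / 8170 m = 216 / 8170000 = 1:37824

1:37824


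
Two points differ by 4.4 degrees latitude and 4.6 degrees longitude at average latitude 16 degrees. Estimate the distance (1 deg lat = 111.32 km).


dlat_km = 4.4 * 111.32 = 489.808
dlon_km = 4.6 * 111.32 * cos(16) ≈ 492.235
dist = sqrt(489.808^2 + 492.235^2) ≈ 694.4 km

694.4 km


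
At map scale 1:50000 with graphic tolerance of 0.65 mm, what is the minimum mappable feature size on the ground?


ground = 0.65 mm * 50000 / 1000 = 32.5 m

32.5 m


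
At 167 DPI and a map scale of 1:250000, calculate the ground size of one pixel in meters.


pixel_cm = 2.54 / 167 ≈ 0.01521 cm
ground = pixel_cm * 250000 / 100 = 2.54 * 250000 / (167 * 100) = 635000 / 16700 ≈ 38.02 m

38.02 m


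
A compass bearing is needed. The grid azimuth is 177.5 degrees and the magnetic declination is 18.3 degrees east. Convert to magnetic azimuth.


magnetic azimuth = grid azimuth - declination (east +ve)
mag_az = 177.5 - 18.3 = 159.2 degrees

159.2 degrees


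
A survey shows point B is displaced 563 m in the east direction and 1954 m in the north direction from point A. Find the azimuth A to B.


az = atan2(563, 1954) = 16.1 deg
adjusted to 0-360: 16.1 degrees

16.1 degrees


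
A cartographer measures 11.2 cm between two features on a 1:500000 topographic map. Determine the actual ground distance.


ground = 11.2 cm * 500000 / 100 = 56000.0 m = 56.0 km

56.0 km


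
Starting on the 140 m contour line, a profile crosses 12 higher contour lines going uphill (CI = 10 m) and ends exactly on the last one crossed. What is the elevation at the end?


elevation = 140 + 12 * 10 = 260 m

260 m


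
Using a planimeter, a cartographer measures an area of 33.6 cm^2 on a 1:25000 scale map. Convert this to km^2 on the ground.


ground_area = 33.6 * (25000/100)^2 = 2100000.0 m^2 = 2.1 km^2

2.1 km^2


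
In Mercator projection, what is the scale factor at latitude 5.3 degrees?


SF = 1 / cos(5.3) = 1 / 0.995725 = 1.004

1.004


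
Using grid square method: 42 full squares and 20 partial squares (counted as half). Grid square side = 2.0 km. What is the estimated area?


effective squares = 42 + 20 * 0.5 = 52.0
area = 52.0 * 4.0 = 208.0 km^2

208.0 km^2


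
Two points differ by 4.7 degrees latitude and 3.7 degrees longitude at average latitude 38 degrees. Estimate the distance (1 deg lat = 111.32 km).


dlat_km = 4.7 * 111.32 = 523.204
dlon_km = 3.7 * 111.32 * cos(38) ≈ 324.569
dist = sqrt(523.204^2 + 324.569^2) ≈ 615.7 km

615.7 km


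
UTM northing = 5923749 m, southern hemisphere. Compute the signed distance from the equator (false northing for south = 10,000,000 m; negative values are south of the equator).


For southern: actual = 5923749 - 10000000 = -4076251 m

-4076251 m


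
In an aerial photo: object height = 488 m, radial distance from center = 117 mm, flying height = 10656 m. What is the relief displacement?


d = h * r / H = 488 * 117 / 10656 = 5.36 mm

5.36 mm


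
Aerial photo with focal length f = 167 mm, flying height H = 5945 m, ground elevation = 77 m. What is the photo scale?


scale = f / (H - h) = 167 mm / 5868 m = 167 / 5868000 = 1:35138

1:35138


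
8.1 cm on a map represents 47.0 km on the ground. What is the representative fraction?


ground = 47.0 km = 4700000 cm; RF denominator = ground / map = 4700000 / 8.1 ≈ 580247; RF = 1:580247

1:580247


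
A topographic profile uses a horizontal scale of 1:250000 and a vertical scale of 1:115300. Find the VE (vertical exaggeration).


VE = horizontal_scale / vertical_scale = 250000 / 115300 ≈ 2.2

2.2x


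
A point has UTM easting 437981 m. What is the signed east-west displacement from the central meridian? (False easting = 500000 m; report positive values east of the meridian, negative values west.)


displacement = 437981 - 500000 = -62019 m

-62019 m


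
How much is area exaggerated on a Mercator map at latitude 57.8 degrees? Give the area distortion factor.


area_distortion = 1/cos^2(57.8) = 3.522

3.522


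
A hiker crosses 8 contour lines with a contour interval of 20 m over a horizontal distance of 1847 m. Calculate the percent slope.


elevation change = 8 * 20 = 160 m
slope = 160 / 1847 * 100 = 8.7%

8.7%


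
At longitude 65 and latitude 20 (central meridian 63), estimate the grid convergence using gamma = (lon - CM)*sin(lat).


gamma = (65 - 63) * sin(20) = 2 * 0.34202 = 0.684 degrees

0.684 degrees


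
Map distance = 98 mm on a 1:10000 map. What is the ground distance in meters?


ground = 98 mm * 10000 / 1000 = 980.0 m

980.0 m


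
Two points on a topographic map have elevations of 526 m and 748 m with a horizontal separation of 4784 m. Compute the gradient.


gradient = (748 - 526) / 4784 = 222 / 4784 = 0.0464

0.0464


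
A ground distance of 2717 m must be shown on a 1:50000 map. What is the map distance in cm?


map_cm = 2717 * 100 / 50000 = 5.434 cm ≈ 5.43 cm

5.43 cm


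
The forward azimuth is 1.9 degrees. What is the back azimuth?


back azimuth = (1.9 + 180) mod 360 = 181.9 degrees

181.9 degrees


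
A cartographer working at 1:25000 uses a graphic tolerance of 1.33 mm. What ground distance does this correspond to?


ground = 1.33 mm * 25000 / 1000 = 33.25 m

33.25 m


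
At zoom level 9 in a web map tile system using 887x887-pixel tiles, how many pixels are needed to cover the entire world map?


tiles per axis = 2^9 = 512
total tiles = 512^2 = 262144
pixels per axis = 512 * 887 = 454144
total pixels = 454144^2 = 206246772736

206246772736 pixels


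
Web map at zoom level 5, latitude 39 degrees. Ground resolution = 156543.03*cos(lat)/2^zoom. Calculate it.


res = 156543.03 * cos(39) / 2^5 = 156543.03 * 0.77714596 / 32 = 3801.77 m/pixel

3801.77 m/pixel


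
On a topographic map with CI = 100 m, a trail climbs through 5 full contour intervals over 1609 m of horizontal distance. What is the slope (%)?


elevation change = 5 * 100 = 500 m
slope = 500 / 1609 * 100 = 31.1%

31.1%


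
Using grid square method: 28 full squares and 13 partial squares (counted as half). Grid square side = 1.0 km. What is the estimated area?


effective squares = 28 + 13 * 0.5 = 34.5
area = 34.5 * 1.0 = 34.5 km^2

34.5 km^2


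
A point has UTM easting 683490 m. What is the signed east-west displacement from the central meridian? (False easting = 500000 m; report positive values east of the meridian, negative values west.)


displacement = 683490 - 500000 = 183490 m

183490 m


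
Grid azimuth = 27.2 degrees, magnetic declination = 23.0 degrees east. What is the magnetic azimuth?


magnetic azimuth = grid azimuth - declination (east +ve)
mag_az = 27.2 - 23.0 = 4.2 degrees

4.2 degrees


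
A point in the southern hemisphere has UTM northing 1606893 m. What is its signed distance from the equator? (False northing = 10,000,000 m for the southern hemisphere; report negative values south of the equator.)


For southern: actual = 1606893 - 10000000 = -8393107 m

-8393107 m


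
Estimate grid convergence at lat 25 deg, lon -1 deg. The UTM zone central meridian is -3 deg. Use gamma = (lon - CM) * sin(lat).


gamma = (-1 - -3) * sin(25) = 2 * 0.422618 = 0.845 degrees

0.845 degrees


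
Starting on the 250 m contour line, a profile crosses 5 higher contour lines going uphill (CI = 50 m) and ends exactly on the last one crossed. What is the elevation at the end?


elevation = 250 + 5 * 50 = 500 m

500 m


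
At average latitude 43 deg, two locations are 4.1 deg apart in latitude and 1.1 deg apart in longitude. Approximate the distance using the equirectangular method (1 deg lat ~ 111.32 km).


dlat_km = 4.1 * 111.32 = 456.412
dlon_km = 1.1 * 111.32 * cos(43) ≈ 89.556
dist = sqrt(456.412^2 + 89.556^2) ≈ 465.1 km

465.1 km


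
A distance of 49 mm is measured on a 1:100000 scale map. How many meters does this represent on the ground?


ground = 49 mm * 100000 / 1000 = 4900.0 m

4900.0 m


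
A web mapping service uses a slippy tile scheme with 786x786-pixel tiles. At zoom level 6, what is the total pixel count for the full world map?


tiles per axis = 2^6 = 64
total tiles = 64^2 = 4096
pixels per axis = 64 * 786 = 50304
total pixels = 50304^2 = 2530492416

2530492416 pixels


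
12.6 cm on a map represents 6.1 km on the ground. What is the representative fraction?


ground = 6.1 km = 610000 cm; RF denominator = ground / map = 610000 / 12.6 ≈ 48413; RF = 1:48413

1:48413


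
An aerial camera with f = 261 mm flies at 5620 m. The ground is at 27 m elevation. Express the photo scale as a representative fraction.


scale = f / (H - h) = 261 mm / 5593 m = 261 / 5593000 = 1:21429

1:21429


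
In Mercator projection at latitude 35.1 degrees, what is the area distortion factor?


area_distortion = 1/cos^2(35.1) = 1.494

1.494


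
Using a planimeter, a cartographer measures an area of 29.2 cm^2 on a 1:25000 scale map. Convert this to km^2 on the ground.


ground_area = 29.2 * (25000/100)^2 = 1825000.0 m^2 = 1.825 km^2

1.825 km^2


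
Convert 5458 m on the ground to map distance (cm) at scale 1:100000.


map_cm = 5458 * 100 / 100000 = 5.458 cm ≈ 5.46 cm

5.46 cm


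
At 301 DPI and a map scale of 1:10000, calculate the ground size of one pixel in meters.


pixel_cm = 2.54 / 301 ≈ 0.008439 cm
ground = pixel_cm * 10000 / 100 = 2.54 * 10000 / (301 * 100) = 25400 / 30100 ≈ 0.84 m

0.84 m


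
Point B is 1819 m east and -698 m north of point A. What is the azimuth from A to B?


az = atan2(1819, -698) = 111.0 deg
adjusted to 0-360: 111.0 degrees

111.0 degrees


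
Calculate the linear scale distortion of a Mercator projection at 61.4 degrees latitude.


SF = 1 / cos(61.4) = 1 / 0.478692 = 2.089

2.089


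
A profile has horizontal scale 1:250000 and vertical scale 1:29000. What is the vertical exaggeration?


VE = horizontal_scale / vertical_scale = 250000 / 29000 ≈ 8.6

8.6x


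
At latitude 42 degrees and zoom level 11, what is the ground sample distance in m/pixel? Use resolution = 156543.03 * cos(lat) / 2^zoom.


res = 156543.03 * cos(42) / 2^11 = 156543.03 * 0.74314483 / 2048 = 56.8 m/pixel

56.8 m/pixel


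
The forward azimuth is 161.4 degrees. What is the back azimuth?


back azimuth = (161.4 + 180) mod 360 = 341.4 degrees

341.4 degrees


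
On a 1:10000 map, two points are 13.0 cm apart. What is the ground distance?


ground = 13.0 cm * 10000 / 100 = 1300.0 m = 1.3 km

1.3 km


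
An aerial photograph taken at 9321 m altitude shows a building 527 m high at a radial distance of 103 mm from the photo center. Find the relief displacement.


d = h * r / H = 527 * 103 / 9321 = 5.82 mm

5.82 mm


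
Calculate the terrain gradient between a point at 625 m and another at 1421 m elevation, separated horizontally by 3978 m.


gradient = (1421 - 625) / 3978 = 796 / 3978 = 0.2001

0.2001


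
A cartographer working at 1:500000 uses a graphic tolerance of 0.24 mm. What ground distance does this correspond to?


ground = 0.24 mm * 500000 / 1000 = 120.0 m

120.0 m


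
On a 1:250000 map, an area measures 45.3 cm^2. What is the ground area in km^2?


ground_area = 45.3 * (250000/100)^2 = 283125000.0 m^2 = 283.125 km^2

283.125 km^2


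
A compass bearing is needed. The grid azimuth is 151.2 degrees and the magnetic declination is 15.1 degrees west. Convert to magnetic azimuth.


magnetic azimuth = grid azimuth - declination (east +ve)
mag_az = 151.2 - -15.1 = 166.3 degrees

166.3 degrees


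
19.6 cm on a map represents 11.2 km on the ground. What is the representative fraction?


ground = 11.2 km = 1120000 cm; RF denominator = ground / map = 1120000 / 19.6 ≈ 57143; RF = 1:57143

1:57143


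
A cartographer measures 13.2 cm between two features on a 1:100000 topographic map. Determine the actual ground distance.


ground = 13.2 cm * 100000 / 100 = 13200.0 m = 13.2 km

13.2 km


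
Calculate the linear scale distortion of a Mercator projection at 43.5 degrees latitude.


SF = 1 / cos(43.5) = 1 / 0.725374 = 1.379

1.379


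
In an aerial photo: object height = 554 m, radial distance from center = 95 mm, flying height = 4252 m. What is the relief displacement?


d = h * r / H = 554 * 95 / 4252 = 12.38 mm

12.38 mm


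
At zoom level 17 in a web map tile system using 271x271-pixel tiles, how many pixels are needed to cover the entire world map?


tiles per axis = 2^17 = 131072
total tiles = 131072^2 = 17179869184
pixels per axis = 131072 * 271 = 35520512
total pixels = 35520512^2 = 1261706772742144

1261706772742144 pixels


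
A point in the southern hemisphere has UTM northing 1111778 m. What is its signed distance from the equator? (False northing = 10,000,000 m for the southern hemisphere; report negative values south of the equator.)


For southern: actual = 1111778 - 10000000 = -8888222 m

-8888222 m


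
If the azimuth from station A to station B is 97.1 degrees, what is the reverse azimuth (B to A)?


back azimuth = (97.1 + 180) mod 360 = 277.1 degrees

277.1 degrees


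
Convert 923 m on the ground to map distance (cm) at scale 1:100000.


map_cm = 923 * 100 / 100000 = 0.923 cm ≈ 0.92 cm

0.92 cm


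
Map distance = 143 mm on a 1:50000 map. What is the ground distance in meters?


ground = 143 mm * 50000 / 1000 = 7150.0 m

7150.0 m


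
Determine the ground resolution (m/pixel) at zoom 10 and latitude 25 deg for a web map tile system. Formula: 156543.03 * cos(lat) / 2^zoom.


res = 156543.03 * cos(25) / 2^10 = 156543.03 * 0.90630779 / 1024 = 138.55 m/pixel

138.55 m/pixel


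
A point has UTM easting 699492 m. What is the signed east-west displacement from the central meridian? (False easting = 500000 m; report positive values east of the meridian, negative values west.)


displacement = 699492 - 500000 = 199492 m

199492 m


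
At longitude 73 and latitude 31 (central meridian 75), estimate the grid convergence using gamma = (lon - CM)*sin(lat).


gamma = (73 - 75) * sin(31) = -2 * 0.515038 = -1.03 degrees

-1.03 degrees


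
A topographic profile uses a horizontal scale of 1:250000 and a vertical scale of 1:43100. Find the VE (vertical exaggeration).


VE = horizontal_scale / vertical_scale = 250000 / 43100 ≈ 5.8

5.8x


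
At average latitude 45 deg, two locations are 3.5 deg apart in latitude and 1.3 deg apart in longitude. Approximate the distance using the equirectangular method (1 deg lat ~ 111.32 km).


dlat_km = 3.5 * 111.32 = 389.62
dlon_km = 1.3 * 111.32 * cos(45) ≈ 102.33
dist = sqrt(389.62^2 + 102.33^2) ≈ 402.8 km

402.8 km


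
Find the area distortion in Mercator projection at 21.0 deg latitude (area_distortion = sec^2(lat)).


area_distortion = 1/cos^2(21.0) = 1.147

1.147


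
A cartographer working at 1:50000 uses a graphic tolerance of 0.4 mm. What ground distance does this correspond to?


ground = 0.4 mm * 50000 / 1000 = 20.0 m

20.0 m


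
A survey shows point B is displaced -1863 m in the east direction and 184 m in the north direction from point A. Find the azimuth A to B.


az = atan2(-1863, 184) = -84.4 deg
adjusted to 0-360: 275.6 degrees

275.6 degrees


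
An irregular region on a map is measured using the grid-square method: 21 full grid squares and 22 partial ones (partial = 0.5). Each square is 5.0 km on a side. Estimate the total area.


effective squares = 21 + 22 * 0.5 = 32.0
area = 32.0 * 25.0 = 800.0 km^2

800.0 km^2


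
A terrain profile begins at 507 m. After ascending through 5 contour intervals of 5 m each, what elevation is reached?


elevation = 507 + 5 * 5 = 532 m

532 m


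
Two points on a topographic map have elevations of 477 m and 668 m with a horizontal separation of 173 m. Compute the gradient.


gradient = (668 - 477) / 173 = 191 / 173 = 1.104

1.104


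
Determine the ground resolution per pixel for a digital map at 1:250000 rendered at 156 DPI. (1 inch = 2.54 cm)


pixel_cm = 2.54 / 156 ≈ 0.016282 cm
ground = pixel_cm * 250000 / 100 = 2.54 * 250000 / (156 * 100) = 635000 / 15600 ≈ 40.71 m

40.71 m


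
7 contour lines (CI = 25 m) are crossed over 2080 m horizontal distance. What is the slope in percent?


elevation change = 7 * 25 = 175 m
slope = 175 / 2080 * 100 = 8.4%

8.4%


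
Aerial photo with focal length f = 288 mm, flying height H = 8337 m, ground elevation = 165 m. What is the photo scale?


scale = f / (H - h) = 288 mm / 8172 m = 288 / 8172000 = 1:28375

1:28375


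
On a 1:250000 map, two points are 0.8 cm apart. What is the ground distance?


ground = 0.8 cm * 250000 / 100 = 2000.0 m = 2.0 km

2.0 km


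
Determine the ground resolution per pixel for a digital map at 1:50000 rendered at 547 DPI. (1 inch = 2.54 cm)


pixel_cm = 2.54 / 547 ≈ 0.004644 cm
ground = pixel_cm * 50000 / 100 = 2.54 * 50000 / (547 * 100) = 127000 / 54700 ≈ 2.32 m

2.32 m


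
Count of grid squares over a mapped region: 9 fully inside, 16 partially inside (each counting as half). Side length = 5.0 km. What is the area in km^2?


effective squares = 9 + 16 * 0.5 = 17.0
area = 17.0 * 25.0 = 425.0 km^2

425.0 km^2


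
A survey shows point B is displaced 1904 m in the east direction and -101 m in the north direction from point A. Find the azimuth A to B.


az = atan2(1904, -101) = 93.0 deg
adjusted to 0-360: 93.0 degrees

93.0 degrees


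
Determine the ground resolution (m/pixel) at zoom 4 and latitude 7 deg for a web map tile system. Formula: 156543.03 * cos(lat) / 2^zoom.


res = 156543.03 * cos(7) / 2^4 = 156543.03 * 0.99254615 / 16 = 9711.01 m/pixel

9711.01 m/pixel


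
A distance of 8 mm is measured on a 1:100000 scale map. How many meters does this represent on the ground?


ground = 8 mm * 100000 / 1000 = 800.0 m

800.0 m


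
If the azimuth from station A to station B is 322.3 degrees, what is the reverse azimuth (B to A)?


back azimuth = (322.3 + 180) mod 360 = 142.3 degrees

142.3 degrees


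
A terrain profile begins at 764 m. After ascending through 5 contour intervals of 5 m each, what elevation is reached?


elevation = 764 + 5 * 5 = 789 m

789 m
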